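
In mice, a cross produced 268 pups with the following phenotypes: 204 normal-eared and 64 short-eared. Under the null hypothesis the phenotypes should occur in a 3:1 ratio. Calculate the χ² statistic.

Under the 3:1 hypothesis (Σ ratio = 4, N = 268):
  normal-eared: 268 × 3/4 = 201
  short-eared: 268 × 1/4 = 67
χ² = Σ (O − E)² / E
  normal-eared: (204 − 201)² / 201 = 0.0448
  short-eared: (64 − 67)² / 67 = 0.1343
χ² = 0.0448 + 0.1343 = 0.1791 ≈ 0.179

0.179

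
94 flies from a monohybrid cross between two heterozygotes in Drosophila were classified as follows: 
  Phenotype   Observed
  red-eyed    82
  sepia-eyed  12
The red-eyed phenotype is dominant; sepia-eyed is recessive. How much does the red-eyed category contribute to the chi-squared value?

For a monohybrid cross between heterozygotes with complete dominance, the expected phenotypic ratio is 3:1.
Expected counts for N = 94 under a 3:1 ratio (total parts = 4):
  red-eyed: 94 × 3/4 = 70.5
  sepia-eyed: 94 × 1/4 = 23.5
Contribution of red-eyed: (82 − 70.5)² / 70.5 = 1.8759

1.876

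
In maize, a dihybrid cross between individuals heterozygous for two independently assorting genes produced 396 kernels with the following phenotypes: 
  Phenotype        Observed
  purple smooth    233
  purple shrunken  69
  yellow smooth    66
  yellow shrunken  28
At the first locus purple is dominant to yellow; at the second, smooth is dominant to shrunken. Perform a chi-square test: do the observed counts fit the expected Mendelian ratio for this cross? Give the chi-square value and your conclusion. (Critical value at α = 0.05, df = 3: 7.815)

2.186; consistent

A dihybrid F₂ with independent assortment and complete dominance at both loci gives a 9:3:3:1 phenotypic ratio.
Total ratio parts = 16. Expected numbers out of 396:
  purple smooth: 396 × 9/16 = 222.75
  purple shrunken: 396 × 3/16 = 74.25
  yellow smooth: 396 × 3/16 = 74.25
  yellow shrunken: 396 × 1/16 = 24.75
χ² = Σ (O − E)² / E
  purple smooth: (233 − 222.75)² / 222.75 = 0.4717
  purple shrunken: (69 − 74.25)² / 74.25 = 0.3712
  yellow smooth: (66 − 74.25)² / 74.25 = 0.9167
  yellow shrunken: (28 − 24.75)² / 24.75 = 0.4268
χ² = 0.4717 + 0.3712 + 0.9167 + 0.4268 = 2.1864 ≈ 2.186
Degrees of freedom = 4 − 1 = 3; critical value at α = 0.05 is 7.815.
Since 2.186 < 7.815, we fail to reject the null hypothesis — the data are consistent with the 9:3:3:1 ratio.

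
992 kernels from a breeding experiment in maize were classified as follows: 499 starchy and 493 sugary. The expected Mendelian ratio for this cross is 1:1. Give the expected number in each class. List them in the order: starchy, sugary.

496, 496

The 1:1 ratio has 2 parts, so with N = 992 the expected counts are:
  starchy: 992 × 1/2 = 496
  sugary: 992 × 1/2 = 496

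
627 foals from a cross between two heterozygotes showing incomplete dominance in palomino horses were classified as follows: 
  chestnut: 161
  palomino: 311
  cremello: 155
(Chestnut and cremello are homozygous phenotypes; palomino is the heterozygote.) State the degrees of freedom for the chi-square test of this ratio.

2

With incomplete dominance, a heterozygote × heterozygote cross gives a 1:2:1 phenotypic ratio.
A goodness-of-fit test with 3 phenotype classes has df = 3 − 1 = 2.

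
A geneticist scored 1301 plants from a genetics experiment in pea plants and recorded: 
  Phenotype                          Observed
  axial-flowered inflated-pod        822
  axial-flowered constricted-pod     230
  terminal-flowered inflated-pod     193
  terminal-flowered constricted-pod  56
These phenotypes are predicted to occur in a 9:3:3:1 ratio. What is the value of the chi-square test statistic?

30.427

The 9:3:3:1 ratio has 16 parts, so with N = 1301 the expected counts are:
  axial-flowered inflated-pod: 1301 × 9/16 = 731.8125
  axial-flowered constricted-pod: 1301 × 3/16 = 243.9375
  terminal-flowered inflated-pod: 1301 × 3/16 = 243.9375
  terminal-flowered constricted-pod: 1301 × 1/16 = 81.3125
χ² = Σ (O − E)² / E
  axial-flowered inflated-pod: (822 − 731.8125)² / 731.8125 = 11.1146
  axial-flowered constricted-pod: (230 − 243.9375)² / 243.9375 = 0.7963
  terminal-flowered inflated-pod: (193 − 243.9375)² / 243.9375 = 10.6364
  terminal-flowered constricted-pod: (56 − 81.3125)² / 81.3125 = 7.8798
χ² = 11.1146 + 0.7963 + 10.6364 + 7.8798 = 30.4271 ≈ 30.427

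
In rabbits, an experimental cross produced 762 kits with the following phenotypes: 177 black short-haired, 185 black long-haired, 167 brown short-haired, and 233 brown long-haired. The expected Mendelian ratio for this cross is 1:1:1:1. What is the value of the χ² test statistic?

13.496

Total ratio parts = 4. Expected numbers out of 762:
  black short-haired: 762 × 1/4 = 190.5
  black long-haired: 762 × 1/4 = 190.5
  brown short-haired: 762 × 1/4 = 190.5
  brown long-haired: 762 × 1/4 = 190.5
χ² = Σ (O − E)² / E
  black short-haired: (177 − 190.5)² / 190.5 = 0.9567
  black long-haired: (185 − 190.5)² / 190.5 = 0.1588
  brown short-haired: (167 − 190.5)² / 190.5 = 2.8990
  brown long-haired: (233 − 190.5)² / 190.5 = 9.4816
χ² = 0.9567 + 0.1588 + 2.8990 + 9.4816 = 13.4961 ≈ 13.496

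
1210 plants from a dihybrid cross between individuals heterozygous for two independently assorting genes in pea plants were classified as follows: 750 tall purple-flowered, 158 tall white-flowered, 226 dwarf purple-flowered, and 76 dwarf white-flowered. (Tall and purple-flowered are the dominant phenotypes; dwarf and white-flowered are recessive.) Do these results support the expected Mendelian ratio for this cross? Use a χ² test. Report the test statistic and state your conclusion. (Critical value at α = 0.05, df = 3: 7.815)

A dihybrid F₂ with independent assortment and complete dominance at both loci gives a 9:3:3:1 phenotypic ratio.
Expected counts for N = 1210 under a 9:3:3:1 ratio (total parts = 16):
  tall purple-flowered: 1210 × 9/16 = 680.625
  tall white-flowered: 1210 × 3/16 = 226.875
  dwarf purple-flowered: 1210 × 3/16 = 226.875
  dwarf white-flowered: 1210 × 1/16 = 75.625
χ² = Σ (O − E)² / E
  tall purple-flowered: (750 − 680.625)² / 680.625 = 7.0713
  tall white-flowered: (158 − 226.875)² / 226.875 = 20.9092
  dwarf purple-flowered: (226 − 226.875)² / 226.875 = 0.0034
  dwarf white-flowered: (76 − 75.625)² / 75.625 = 0.0019
χ² = 7.0713 + 20.9092 + 0.0034 + 0.0019 = 27.9858 ≈ 27.986
Degrees of freedom = 4 − 1 = 3; critical value at α = 0.05 is 7.815.
Since 27.986 > 7.815, we reject the null hypothesis — the data do not fit the 9:3:3:1 ratio.

27.986; not consistent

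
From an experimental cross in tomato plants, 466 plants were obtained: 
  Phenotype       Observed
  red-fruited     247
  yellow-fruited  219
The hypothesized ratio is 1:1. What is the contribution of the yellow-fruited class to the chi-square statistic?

0.841

Total ratio parts = 2. Expected numbers out of 466:
  red-fruited: 466 × 1/2 = 233
  yellow-fruited: 466 × 1/2 = 233
Contribution of yellow-fruited: (219 − 233)² / 233 = 0.8412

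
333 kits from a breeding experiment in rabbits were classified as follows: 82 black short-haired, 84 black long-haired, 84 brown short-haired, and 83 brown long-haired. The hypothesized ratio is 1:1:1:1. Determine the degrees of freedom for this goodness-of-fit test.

A goodness-of-fit test with 4 phenotype classes has df = 4 − 1 = 3.

3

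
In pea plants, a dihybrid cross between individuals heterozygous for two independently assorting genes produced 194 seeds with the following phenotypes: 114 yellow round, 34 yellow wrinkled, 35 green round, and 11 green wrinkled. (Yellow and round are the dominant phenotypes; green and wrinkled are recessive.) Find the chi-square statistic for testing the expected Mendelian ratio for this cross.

0.529

A dihybrid F₂ with independent assortment and complete dominance at both loci gives a 9:3:3:1 phenotypic ratio.
Total ratio parts = 16. Expected numbers out of 194:
  yellow round: 194 × 9/16 = 109.125
  yellow wrinkled: 194 × 3/16 = 36.375
  green round: 194 × 3/16 = 36.375
  green wrinkled: 194 × 1/16 = 12.125
χ² = Σ (O − E)² / E
  yellow round: (114 − 109.125)² / 109.125 = 0.2178
  yellow wrinkled: (34 − 36.375)² / 36.375 = 0.1551
  green round: (35 − 36.375)² / 36.375 = 0.0520
  green wrinkled: (11 − 12.125)² / 12.125 = 0.1044
χ² = 0.2178 + 0.1551 + 0.0520 + 0.1044 = 0.5293 ≈ 0.529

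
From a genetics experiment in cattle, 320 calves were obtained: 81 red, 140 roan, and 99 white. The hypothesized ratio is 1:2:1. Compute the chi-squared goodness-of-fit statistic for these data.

7.025

The 1:2:1 ratio has 4 parts, so with N = 320 the expected counts are:
  red: 320 × 1/4 = 80
  roan: 320 × 2/4 = 160
  white: 320 × 1/4 = 80
χ² = Σ (O − E)² / E
  red: (81 − 80)² / 80 = 0.0125
  roan: (140 − 160)² / 160 = 2.5000
  white: (99 − 80)² / 80 = 4.5125
χ² = 0.0125 + 2.5000 + 4.5125 = 7.025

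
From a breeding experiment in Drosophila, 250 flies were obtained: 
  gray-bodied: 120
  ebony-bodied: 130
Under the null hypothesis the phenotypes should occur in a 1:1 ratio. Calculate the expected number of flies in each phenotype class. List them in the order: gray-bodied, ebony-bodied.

125, 125

Total ratio parts = 2. Expected numbers out of 250:
  gray-bodied: 250 × 1/2 = 125
  ebony-bodied: 250 × 1/2 = 125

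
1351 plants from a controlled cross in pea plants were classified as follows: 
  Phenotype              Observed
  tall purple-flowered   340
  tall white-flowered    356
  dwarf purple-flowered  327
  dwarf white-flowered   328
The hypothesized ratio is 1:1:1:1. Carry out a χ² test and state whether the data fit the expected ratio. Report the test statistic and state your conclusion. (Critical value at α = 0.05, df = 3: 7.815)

1.625; consistent

Under the 1:1:1:1 hypothesis (Σ ratio = 4, N = 1351):
  tall purple-flowered: 1351 × 1/4 = 337.75
  tall white-flowered: 1351 × 1/4 = 337.75
  dwarf purple-flowered: 1351 × 1/4 = 337.75
  dwarf white-flowered: 1351 × 1/4 = 337.75
χ² = Σ (O − E)² / E
  tall purple-flowered: (340 − 337.75)² / 337.75 = 0.0150
  tall white-flowered: (356 − 337.75)² / 337.75 = 0.9861
  dwarf purple-flowered: (327 − 337.75)² / 337.75 = 0.3422
  dwarf white-flowered: (328 − 337.75)² / 337.75 = 0.2815
χ² = 0.0150 + 0.9861 + 0.3422 + 0.2815 = 1.6248 ≈ 1.625
Degrees of freedom = 4 − 1 = 3; critical value at α = 0.05 is 7.815.
Since 1.625 < 7.815, we fail to reject the null hypothesis — the data are consistent with the 1:1:1:1 ratio.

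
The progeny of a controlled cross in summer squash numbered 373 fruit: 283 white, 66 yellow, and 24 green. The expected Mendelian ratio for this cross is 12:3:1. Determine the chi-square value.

0.280

Total ratio parts = 16. Expected numbers out of 373:
  white: 373 × 12/16 = 279.75
  yellow: 373 × 3/16 = 69.9375
  green: 373 × 1/16 = 23.3125
χ² = Σ (O − E)² / E
  white: (283 − 279.75)² / 279.75 = 0.0378
  yellow: (66 − 69.9375)² / 69.9375 = 0.2217
  green: (24 − 23.3125)² / 23.3125 = 0.0203
χ² = 0.0378 + 0.2217 + 0.0203 = 0.2798 ≈ 0.280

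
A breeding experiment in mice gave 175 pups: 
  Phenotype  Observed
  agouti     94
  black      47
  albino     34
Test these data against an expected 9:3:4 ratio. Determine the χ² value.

8.507

The 9:3:4 ratio has 16 parts, so with N = 175 the expected counts are:
  agouti: 175 × 9/16 = 98.4375
  black: 175 × 3/16 = 32.8125
  albino: 175 × 4/16 = 43.75
χ² = Σ (O − E)² / E
  agouti: (94 − 98.4375)² / 98.4375 = 0.2000
  black: (47 − 32.8125)² / 32.8125 = 6.1344
  albino: (34 − 43.75)² / 43.75 = 2.1729
χ² = 0.2000 + 6.1344 + 2.1729 = 8.5073 ≈ 8.507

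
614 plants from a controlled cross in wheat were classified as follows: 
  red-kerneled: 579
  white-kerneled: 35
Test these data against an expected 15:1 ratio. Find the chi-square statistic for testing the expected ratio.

0.317

Under the 15:1 hypothesis (Σ ratio = 16, N = 614):
  red-kerneled: 614 × 15/16 = 575.625
  white-kerneled: 614 × 1/16 = 38.375
χ² = Σ (O − E)² / E
  red-kerneled: (579 − 575.625)² / 575.625 = 0.0198
  white-kerneled: (35 − 38.375)² / 38.375 = 0.2968
χ² = 0.0198 + 0.2968 = 0.3166 ≈ 0.317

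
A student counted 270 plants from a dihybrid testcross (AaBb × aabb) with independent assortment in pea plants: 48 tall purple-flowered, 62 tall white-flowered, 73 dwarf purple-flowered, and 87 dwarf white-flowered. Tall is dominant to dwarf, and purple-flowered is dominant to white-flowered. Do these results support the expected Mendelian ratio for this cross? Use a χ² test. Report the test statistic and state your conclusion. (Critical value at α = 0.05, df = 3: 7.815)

12.163; not consistent

A dihybrid testcross with independent assortment gives a 1:1:1:1 ratio.
Under the 1:1:1:1 hypothesis (Σ ratio = 4, N = 270):
  tall purple-flowered: 270 × 1/4 = 67.5
  tall white-flowered: 270 × 1/4 = 67.5
  dwarf purple-flowered: 270 × 1/4 = 67.5
  dwarf white-flowered: 270 × 1/4 = 67.5
χ² = Σ (O − E)² / E
  tall purple-flowered: (48 − 67.5)² / 67.5 = 5.6333
  tall white-flowered: (62 − 67.5)² / 67.5 = 0.4481
  dwarf purple-flowered: (73 − 67.5)² / 67.5 = 0.4481
  dwarf white-flowered: (87 − 67.5)² / 67.5 = 5.6333
χ² = 5.6333 + 0.4481 + 0.4481 + 5.6333 = 12.1628 ≈ 12.163
Degrees of freedom = 4 − 1 = 3; critical value at α = 0.05 is 7.815.
Since 12.163 > 7.815, we reject the null hypothesis — the data do not fit the 1:1:1:1 ratio.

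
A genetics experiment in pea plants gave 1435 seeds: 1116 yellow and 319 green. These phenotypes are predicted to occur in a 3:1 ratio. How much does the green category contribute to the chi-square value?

4.404

Expected counts for N = 1435 under a 3:1 ratio (total parts = 4):
  yellow: 1435 × 3/4 = 1076.25
  green: 1435 × 1/4 = 358.75
Contribution of green: (319 − 358.75)² / 358.75 = 4.4044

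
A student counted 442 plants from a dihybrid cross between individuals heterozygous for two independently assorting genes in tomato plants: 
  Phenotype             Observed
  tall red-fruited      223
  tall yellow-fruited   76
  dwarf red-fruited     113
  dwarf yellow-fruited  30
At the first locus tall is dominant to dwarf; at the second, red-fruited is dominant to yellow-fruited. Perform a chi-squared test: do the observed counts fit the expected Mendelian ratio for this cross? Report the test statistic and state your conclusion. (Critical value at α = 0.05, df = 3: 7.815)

A dihybrid F₂ with independent assortment and complete dominance at both loci gives a 9:3:3:1 phenotypic ratio.
Under the 9:3:3:1 hypothesis (Σ ratio = 16, N = 442):
  tall red-fruited: 442 × 9/16 = 248.625
  tall yellow-fruited: 442 × 3/16 = 82.875
  dwarf red-fruited: 442 × 3/16 = 82.875
  dwarf yellow-fruited: 442 × 1/16 = 27.625
χ² = Σ (O − E)² / E
  tall red-fruited: (223 − 248.625)² / 248.625 = 2.6411
  tall yellow-fruited: (76 − 82.875)² / 82.875 = 0.5703
  dwarf red-fruited: (113 − 82.875)² / 82.875 = 10.9504
  dwarf yellow-fruited: (30 − 27.625)² / 27.625 = 0.2042
χ² = 2.6411 + 0.5703 + 10.9504 + 0.2042 = 14.366
Degrees of freedom = 4 − 1 = 3; critical value at α = 0.05 is 7.815.
Since 14.366 > 7.815, we reject the null hypothesis — the data do not fit the 9:3:3:1 ratio.

14.366; not consistent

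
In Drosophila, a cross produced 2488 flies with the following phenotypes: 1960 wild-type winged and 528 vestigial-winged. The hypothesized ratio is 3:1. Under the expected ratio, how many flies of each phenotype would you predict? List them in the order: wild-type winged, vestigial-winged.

Under the 3:1 hypothesis (Σ ratio = 4, N = 2488):
  wild-type winged: 2488 × 3/4 = 1866
  vestigial-winged: 2488 × 1/4 = 622

1866, 622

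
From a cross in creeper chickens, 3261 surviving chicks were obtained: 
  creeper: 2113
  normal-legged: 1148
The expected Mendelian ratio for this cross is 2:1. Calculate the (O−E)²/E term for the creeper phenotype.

1.712

Under the 2:1 hypothesis (Σ ratio = 3, N = 3261):
  creeper: 3261 × 2/3 = 2174
  normal-legged: 3261 × 1/3 = 1087
Contribution of creeper: (2113 − 2174)² / 2174 = 1.7116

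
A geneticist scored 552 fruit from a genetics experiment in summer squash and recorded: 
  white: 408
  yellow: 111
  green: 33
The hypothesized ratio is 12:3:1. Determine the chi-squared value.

The 12:3:1 ratio has 16 parts, so with N = 552 the expected counts are:
  white: 552 × 12/16 = 414
  yellow: 552 × 3/16 = 103.5
  green: 552 × 1/16 = 34.5
χ² = Σ (O − E)² / E
  white: (408 − 414)² / 414 = 0.0870
  yellow: (111 − 103.5)² / 103.5 = 0.5435
  green: (33 − 34.5)² / 34.5 = 0.0652
χ² = 0.0870 + 0.5435 + 0.0652 = 0.6957 ≈ 0.696

0.696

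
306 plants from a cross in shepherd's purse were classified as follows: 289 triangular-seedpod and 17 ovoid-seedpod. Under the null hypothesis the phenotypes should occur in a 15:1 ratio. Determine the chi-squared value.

0.252

Under the 15:1 hypothesis (Σ ratio = 16, N = 306):
  triangular-seedpod: 306 × 15/16 = 286.875
  ovoid-seedpod: 306 × 1/16 = 19.125
χ² = Σ (O − E)² / E
  triangular-seedpod: (289 − 286.875)² / 286.875 = 0.0157
  ovoid-seedpod: (17 − 19.125)² / 19.125 = 0.2361
χ² = 0.0157 + 0.2361 = 0.2518 ≈ 0.252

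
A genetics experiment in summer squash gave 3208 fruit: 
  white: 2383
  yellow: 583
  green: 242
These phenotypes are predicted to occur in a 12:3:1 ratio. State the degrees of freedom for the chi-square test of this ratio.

A goodness-of-fit test with 3 phenotype classes has df = 3 − 1 = 2.

2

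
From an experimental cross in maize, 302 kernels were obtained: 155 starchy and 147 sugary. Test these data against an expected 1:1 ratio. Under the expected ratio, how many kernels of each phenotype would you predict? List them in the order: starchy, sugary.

Expected counts for N = 302 under a 1:1 ratio (total parts = 2):
  starchy: 302 × 1/2 = 151
  sugary: 302 × 1/2 = 151

151, 151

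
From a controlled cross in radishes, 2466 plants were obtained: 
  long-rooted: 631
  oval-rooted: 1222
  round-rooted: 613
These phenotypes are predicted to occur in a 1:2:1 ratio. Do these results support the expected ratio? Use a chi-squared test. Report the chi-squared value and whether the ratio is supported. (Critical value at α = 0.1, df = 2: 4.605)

Total ratio parts = 4. Expected numbers out of 2466:
  long-rooted: 2466 × 1/4 = 616.5
  oval-rooted: 2466 × 2/4 = 1233
  round-rooted: 2466 × 1/4 = 616.5
χ² = Σ (O − E)² / E
  long-rooted: (631 − 616.5)² / 616.5 = 0.3410
  oval-rooted: (1222 − 1233)² / 1233 = 0.0981
  round-rooted: (613 − 616.5)² / 616.5 = 0.0199
χ² = 0.3410 + 0.0981 + 0.0199 = 0.459
Degrees of freedom = 3 − 1 = 2; critical value at α = 0.1 is 4.605.
Since 0.459 < 4.605, we fail to reject the null hypothesis — the data are consistent with the 1:2:1 ratio.

0.459; consistent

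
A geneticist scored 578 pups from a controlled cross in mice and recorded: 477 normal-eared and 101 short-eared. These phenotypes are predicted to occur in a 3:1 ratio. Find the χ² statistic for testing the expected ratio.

17.460

Expected counts for N = 578 under a 3:1 ratio (total parts = 4):
  normal-eared: 578 × 3/4 = 433.5
  short-eared: 578 × 1/4 = 144.5
χ² = Σ (O − E)² / E
  normal-eared: (477 − 433.5)² / 433.5 = 4.3651
  short-eared: (101 − 144.5)² / 144.5 = 13.0952
χ² = 4.3651 + 13.0952 = 17.4603 ≈ 17.460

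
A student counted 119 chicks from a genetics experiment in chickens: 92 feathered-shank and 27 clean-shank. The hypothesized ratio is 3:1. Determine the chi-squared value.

0.339

The 3:1 ratio has 4 parts, so with N = 119 the expected counts are:
  feathered-shank: 119 × 3/4 = 89.25
  clean-shank: 119 × 1/4 = 29.75
χ² = Σ (O − E)² / E
  feathered-shank: (92 − 89.25)² / 89.25 = 0.0847
  clean-shank: (27 − 29.75)² / 29.75 = 0.2542
χ² = 0.0847 + 0.2542 = 0.3389 ≈ 0.339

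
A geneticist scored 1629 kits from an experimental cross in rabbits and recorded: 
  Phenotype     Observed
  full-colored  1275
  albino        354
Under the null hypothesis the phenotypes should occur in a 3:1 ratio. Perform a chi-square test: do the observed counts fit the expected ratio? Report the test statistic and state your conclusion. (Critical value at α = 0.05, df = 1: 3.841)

Total ratio parts = 4. Expected numbers out of 1629:
  full-colored: 1629 × 3/4 = 1221.75
  albino: 1629 × 1/4 = 407.25
χ² = Σ (O − E)² / E
  full-colored: (1275 − 1221.75)² / 1221.75 = 2.3209
  albino: (354 − 407.25)² / 407.25 = 6.9627
χ² = 2.3209 + 6.9627 = 9.2836 ≈ 9.284
Degrees of freedom = 2 − 1 = 1; critical value at α = 0.05 is 3.841.
Since 9.284 > 3.841, we reject the null hypothesis — the data do not fit the 3:1 ratio.

9.284; not consistent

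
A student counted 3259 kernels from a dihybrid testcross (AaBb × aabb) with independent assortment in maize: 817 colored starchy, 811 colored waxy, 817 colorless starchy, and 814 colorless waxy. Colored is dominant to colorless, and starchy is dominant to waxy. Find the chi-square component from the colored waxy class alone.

A dihybrid testcross with independent assortment gives a 1:1:1:1 ratio.
Under the 1:1:1:1 hypothesis (Σ ratio = 4, N = 3259):
  colored starchy: 3259 × 1/4 = 814.75
  colored waxy: 3259 × 1/4 = 814.75
  colorless starchy: 3259 × 1/4 = 814.75
  colorless waxy: 3259 × 1/4 = 814.75
Contribution of colored waxy: (811 − 814.75)² / 814.75 = 0.0173

0.017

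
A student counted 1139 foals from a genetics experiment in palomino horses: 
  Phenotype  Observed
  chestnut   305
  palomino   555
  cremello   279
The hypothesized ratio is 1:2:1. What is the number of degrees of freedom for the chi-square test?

A goodness-of-fit test with 3 phenotype classes has df = 3 − 1 = 2.

2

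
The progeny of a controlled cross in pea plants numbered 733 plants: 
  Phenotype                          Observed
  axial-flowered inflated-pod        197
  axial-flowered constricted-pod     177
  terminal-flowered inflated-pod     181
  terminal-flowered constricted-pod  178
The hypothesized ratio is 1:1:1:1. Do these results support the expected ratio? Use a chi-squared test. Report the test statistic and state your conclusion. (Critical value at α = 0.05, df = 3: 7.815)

Total ratio parts = 4. Expected numbers out of 733:
  axial-flowered inflated-pod: 733 × 1/4 = 183.25
  axial-flowered constricted-pod: 733 × 1/4 = 183.25
  terminal-flowered inflated-pod: 733 × 1/4 = 183.25
  terminal-flowered constricted-pod: 733 × 1/4 = 183.25
χ² = Σ (O − E)² / E
  axial-flowered inflated-pod: (197 − 183.25)² / 183.25 = 1.0317
  axial-flowered constricted-pod: (177 − 183.25)² / 183.25 = 0.2132
  terminal-flowered inflated-pod: (181 − 183.25)² / 183.25 = 0.0276
  terminal-flowered constricted-pod: (178 − 183.25)² / 183.25 = 0.1504
χ² = 1.0317 + 0.2132 + 0.0276 + 0.1504 = 1.4229 ≈ 1.423
Degrees of freedom = 4 − 1 = 3; critical value at α = 0.05 is 7.815.
Since 1.423 < 7.815, we fail to reject the null hypothesis — the data are consistent with the 1:1:1:1 ratio.

1.423; consistent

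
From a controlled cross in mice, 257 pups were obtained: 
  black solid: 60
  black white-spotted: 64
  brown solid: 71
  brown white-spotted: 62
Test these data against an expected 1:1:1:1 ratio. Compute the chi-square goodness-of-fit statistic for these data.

Total ratio parts = 4. Expected numbers out of 257:
  black solid: 257 × 1/4 = 64.25
  black white-spotted: 257 × 1/4 = 64.25
  brown solid: 257 × 1/4 = 64.25
  brown white-spotted: 257 × 1/4 = 64.25
χ² = Σ (O − E)² / E
  black solid: (60 − 64.25)² / 64.25 = 0.2811
  black white-spotted: (64 − 64.25)² / 64.25 = 0.0010
  brown solid: (71 − 64.25)² / 64.25 = 0.7091
  brown white-spotted: (62 − 64.25)² / 64.25 = 0.0788
χ² = 0.2811 + 0.0010 + 0.7091 + 0.0788 = 1.070

1.070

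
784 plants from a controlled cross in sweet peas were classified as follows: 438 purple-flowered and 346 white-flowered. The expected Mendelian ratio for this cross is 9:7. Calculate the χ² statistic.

0.047

Total ratio parts = 16. Expected numbers out of 784:
  purple-flowered: 784 × 9/16 = 441
  white-flowered: 784 × 7/16 = 343
χ² = Σ (O − E)² / E
  purple-flowered: (438 − 441)² / 441 = 0.0204
  white-flowered: (346 − 343)² / 343 = 0.0262
χ² = 0.0204 + 0.0262 = 0.0466 ≈ 0.047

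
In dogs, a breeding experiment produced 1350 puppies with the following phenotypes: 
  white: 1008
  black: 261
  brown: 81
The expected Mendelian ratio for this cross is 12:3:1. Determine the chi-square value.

Under the 12:3:1 hypothesis (Σ ratio = 16, N = 1350):
  white: 1350 × 12/16 = 1012.5
  black: 1350 × 3/16 = 253.125
  brown: 1350 × 1/16 = 84.375
χ² = Σ (O − E)² / E
  white: (1008 − 1012.5)² / 1012.5 = 0.0200
  black: (261 − 253.125)² / 253.125 = 0.2450
  brown: (81 − 84.375)² / 84.375 = 0.1350
χ² = 0.0200 + 0.2450 + 0.1350 = 0.400

0.400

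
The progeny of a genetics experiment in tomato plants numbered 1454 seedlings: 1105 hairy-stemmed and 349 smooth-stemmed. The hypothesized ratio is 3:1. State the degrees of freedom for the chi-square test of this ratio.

A goodness-of-fit test with 2 phenotype classes has df = 2 − 1 = 1.

1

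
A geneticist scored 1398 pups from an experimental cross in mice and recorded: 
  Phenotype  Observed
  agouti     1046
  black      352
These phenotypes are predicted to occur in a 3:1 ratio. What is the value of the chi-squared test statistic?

0.024

Under the 3:1 hypothesis (Σ ratio = 4, N = 1398):
  agouti: 1398 × 3/4 = 1048.5
  black: 1398 × 1/4 = 349.5
χ² = Σ (O − E)² / E
  agouti: (1046 − 1048.5)² / 1048.5 = 0.0060
  black: (352 − 349.5)² / 349.5 = 0.0179
χ² = 0.0060 + 0.0179 = 0.0239 ≈ 0.024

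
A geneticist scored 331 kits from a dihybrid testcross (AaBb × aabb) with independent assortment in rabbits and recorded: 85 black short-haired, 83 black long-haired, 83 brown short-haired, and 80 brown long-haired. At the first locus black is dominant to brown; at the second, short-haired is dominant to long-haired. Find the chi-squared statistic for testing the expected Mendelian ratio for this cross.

0.154

A dihybrid testcross with independent assortment gives a 1:1:1:1 ratio.
Expected counts for N = 331 under a 1:1:1:1 ratio (total parts = 4):
  black short-haired: 331 × 1/4 = 82.75
  black long-haired: 331 × 1/4 = 82.75
  brown short-haired: 331 × 1/4 = 82.75
  brown long-haired: 331 × 1/4 = 82.75
χ² = Σ (O − E)² / E
  black short-haired: (85 − 82.75)² / 82.75 = 0.0612
  black long-haired: (83 − 82.75)² / 82.75 = 0.0008
  brown short-haired: (83 − 82.75)² / 82.75 = 0.0008
  brown long-haired: (80 − 82.75)² / 82.75 = 0.0914
χ² = 0.0612 + 0.0008 + 0.0008 + 0.0914 = 0.1542 ≈ 0.154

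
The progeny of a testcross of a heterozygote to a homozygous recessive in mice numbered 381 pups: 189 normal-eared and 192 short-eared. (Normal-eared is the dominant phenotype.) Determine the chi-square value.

0.024

A testcross of a heterozygote (Aa × aa) gives a 1:1 phenotypic ratio.
Total ratio parts = 2. Expected numbers out of 381:
  normal-eared: 381 × 1/2 = 190.5
  short-eared: 381 × 1/2 = 190.5
χ² = Σ (O − E)² / E
  normal-eared: (189 − 190.5)² / 190.5 = 0.0118
  short-eared: (192 − 190.5)² / 190.5 = 0.0118
χ² = 0.0118 + 0.0118 = 0.0236 ≈ 0.024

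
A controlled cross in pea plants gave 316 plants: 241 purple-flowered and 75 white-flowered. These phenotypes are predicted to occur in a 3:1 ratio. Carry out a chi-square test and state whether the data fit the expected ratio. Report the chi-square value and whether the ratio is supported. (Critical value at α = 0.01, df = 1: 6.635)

0.270; consistent

The 3:1 ratio has 4 parts, so with N = 316 the expected counts are:
  purple-flowered: 316 × 3/4 = 237
  white-flowered: 316 × 1/4 = 79
χ² = Σ (O − E)² / E
  purple-flowered: (241 − 237)² / 237 = 0.0675
  white-flowered: (75 − 79)² / 79 = 0.2025
χ² = 0.0675 + 0.2025 = 0.270
Degrees of freedom = 2 − 1 = 1; critical value at α = 0.01 is 6.635.
Since 0.270 < 6.635, we fail to reject the null hypothesis — the data are consistent with the 3:1 ratio.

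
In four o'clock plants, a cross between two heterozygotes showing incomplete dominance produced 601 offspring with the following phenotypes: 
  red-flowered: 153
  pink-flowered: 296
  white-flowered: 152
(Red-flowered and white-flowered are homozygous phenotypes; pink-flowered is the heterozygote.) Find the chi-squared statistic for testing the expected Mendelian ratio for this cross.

0.138

With incomplete dominance, a heterozygote × heterozygote cross gives a 1:2:1 phenotypic ratio.
Expected counts for N = 601 under a 1:2:1 ratio (total parts = 4):
  red-flowered: 601 × 1/4 = 150.25
  pink-flowered: 601 × 2/4 = 300.5
  white-flowered: 601 × 1/4 = 150.25
χ² = Σ (O − E)² / E
  red-flowered: (153 − 150.25)² / 150.25 = 0.0503
  pink-flowered: (296 − 300.5)² / 300.5 = 0.0674
  white-flowered: (152 − 150.25)² / 150.25 = 0.0204
χ² = 0.0503 + 0.0674 + 0.0204 = 0.1381 ≈ 0.138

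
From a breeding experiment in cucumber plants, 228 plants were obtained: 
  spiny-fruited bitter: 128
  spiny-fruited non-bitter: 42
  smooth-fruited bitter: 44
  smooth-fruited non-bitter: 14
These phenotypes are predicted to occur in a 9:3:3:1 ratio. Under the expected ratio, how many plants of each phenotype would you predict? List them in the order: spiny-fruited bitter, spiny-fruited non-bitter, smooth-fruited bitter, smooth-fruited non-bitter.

128.25, 42.75, 42.75, 14.25

Total ratio parts = 16. Expected numbers out of 228:
  spiny-fruited bitter: 228 × 9/16 = 128.25
  spiny-fruited non-bitter: 228 × 3/16 = 42.75
  smooth-fruited bitter: 228 × 3/16 = 42.75
  smooth-fruited non-bitter: 228 × 1/16 = 14.25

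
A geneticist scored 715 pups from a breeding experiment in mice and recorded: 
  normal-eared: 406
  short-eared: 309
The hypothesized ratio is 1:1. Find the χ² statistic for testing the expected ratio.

Under the 1:1 hypothesis (Σ ratio = 2, N = 715):
  normal-eared: 715 × 1/2 = 357.5
  short-eared: 715 × 1/2 = 357.5
χ² = Σ (O − E)² / E
  normal-eared: (406 − 357.5)² / 357.5 = 6.5797
  short-eared: (309 − 357.5)² / 357.5 = 6.5797
χ² = 6.5797 + 6.5797 = 13.1594 ≈ 13.159

13.159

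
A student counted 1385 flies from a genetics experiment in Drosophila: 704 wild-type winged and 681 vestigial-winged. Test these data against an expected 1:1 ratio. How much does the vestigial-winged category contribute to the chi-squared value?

0.191

Under the 1:1 hypothesis (Σ ratio = 2, N = 1385):
  wild-type winged: 1385 × 1/2 = 692.5
  vestigial-winged: 1385 × 1/2 = 692.5
Contribution of vestigial-winged: (681 − 692.5)² / 692.5 = 0.1910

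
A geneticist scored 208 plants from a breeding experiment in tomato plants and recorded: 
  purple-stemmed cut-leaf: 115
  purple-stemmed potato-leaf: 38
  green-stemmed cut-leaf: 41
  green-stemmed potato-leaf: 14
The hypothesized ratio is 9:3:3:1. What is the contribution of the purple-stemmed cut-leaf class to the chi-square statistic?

0.034

Under the 9:3:3:1 hypothesis (Σ ratio = 16, N = 208):
  purple-stemmed cut-leaf: 208 × 9/16 = 117
  purple-stemmed potato-leaf: 208 × 3/16 = 39
  green-stemmed cut-leaf: 208 × 3/16 = 39
  green-stemmed potato-leaf: 208 × 1/16 = 13
Contribution of purple-stemmed cut-leaf: (115 − 117)² / 117 = 0.0342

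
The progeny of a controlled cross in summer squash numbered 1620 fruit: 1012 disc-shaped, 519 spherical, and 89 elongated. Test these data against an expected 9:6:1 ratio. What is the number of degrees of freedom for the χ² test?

2

A goodness-of-fit test with 3 phenotype classes has df = 3 − 1 = 2.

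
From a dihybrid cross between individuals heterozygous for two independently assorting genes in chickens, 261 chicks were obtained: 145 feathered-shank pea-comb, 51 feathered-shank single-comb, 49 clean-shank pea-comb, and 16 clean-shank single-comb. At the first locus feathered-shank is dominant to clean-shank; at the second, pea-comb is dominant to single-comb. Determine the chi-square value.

0.115

A dihybrid F₂ with independent assortment and complete dominance at both loci gives a 9:3:3:1 phenotypic ratio.
Under the 9:3:3:1 hypothesis (Σ ratio = 16, N = 261):
  feathered-shank pea-comb: 261 × 9/16 = 146.8125
  feathered-shank single-comb: 261 × 3/16 = 48.9375
  clean-shank pea-comb: 261 × 3/16 = 48.9375
  clean-shank single-comb: 261 × 1/16 = 16.3125
χ² = Σ (O − E)² / E
  feathered-shank pea-comb: (145 − 146.8125)² / 146.8125 = 0.0224
  feathered-shank single-comb: (51 − 48.9375)² / 48.9375 = 0.0869
  clean-shank pea-comb: (49 − 48.9375)² / 48.9375 = 0.0001
  clean-shank single-comb: (16 − 16.3125)² / 16.3125 = 0.0060
χ² = 0.0224 + 0.0869 + 0.0001 + 0.0060 = 0.1154 ≈ 0.115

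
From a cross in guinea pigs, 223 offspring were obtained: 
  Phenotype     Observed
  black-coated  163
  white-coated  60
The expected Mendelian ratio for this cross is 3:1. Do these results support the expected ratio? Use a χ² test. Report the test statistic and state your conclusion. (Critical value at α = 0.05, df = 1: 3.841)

0.432; consistent

The 3:1 ratio has 4 parts, so with N = 223 the expected counts are:
  black-coated: 223 × 3/4 = 167.25
  white-coated: 223 × 1/4 = 55.75
χ² = Σ (O − E)² / E
  black-coated: (163 − 167.25)² / 167.25 = 0.1080
  white-coated: (60 − 55.75)² / 55.75 = 0.3240
χ² = 0.1080 + 0.3240 = 0.432
Degrees of freedom = 2 − 1 = 1; critical value at α = 0.05 is 3.841.
Since 0.432 < 3.841, we fail to reject the null hypothesis — the data are consistent with the 3:1 ratio.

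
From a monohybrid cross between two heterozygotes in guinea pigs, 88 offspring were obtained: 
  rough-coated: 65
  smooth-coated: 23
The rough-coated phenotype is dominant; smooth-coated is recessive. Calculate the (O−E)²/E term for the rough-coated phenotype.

For a monohybrid cross between heterozygotes with complete dominance, the expected phenotypic ratio is 3:1.
Under the 3:1 hypothesis (Σ ratio = 4, N = 88):
  rough-coated: 88 × 3/4 = 66
  smooth-coated: 88 × 1/4 = 22
Contribution of rough-coated: (65 − 66)² / 66 = 0.0152

0.015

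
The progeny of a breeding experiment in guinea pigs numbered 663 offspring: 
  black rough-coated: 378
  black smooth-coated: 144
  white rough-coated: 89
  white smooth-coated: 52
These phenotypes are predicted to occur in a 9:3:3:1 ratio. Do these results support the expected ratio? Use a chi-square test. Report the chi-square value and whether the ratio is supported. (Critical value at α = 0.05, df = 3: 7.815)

15.910; not consistent

Expected counts for N = 663 under a 9:3:3:1 ratio (total parts = 16):
  black rough-coated: 663 × 9/16 = 372.9375
  black smooth-coated: 663 × 3/16 = 124.3125
  white rough-coated: 663 × 3/16 = 124.3125
  white smooth-coated: 663 × 1/16 = 41.4375
χ² = Σ (O − E)² / E
  black rough-coated: (378 − 372.9375)² / 372.9375 = 0.0687
  black smooth-coated: (144 − 124.3125)² / 124.3125 = 3.1179
  white rough-coated: (89 − 124.3125)² / 124.3125 = 10.0310
  white smooth-coated: (52 − 41.4375)² / 41.4375 = 2.6924
χ² = 0.0687 + 3.1179 + 10.0310 + 2.6924 = 15.910
Degrees of freedom = 4 − 1 = 3; critical value at α = 0.05 is 7.815.
Since 15.910 > 7.815, we reject the null hypothesis — the data do not fit the 9:3:3:1 ratio.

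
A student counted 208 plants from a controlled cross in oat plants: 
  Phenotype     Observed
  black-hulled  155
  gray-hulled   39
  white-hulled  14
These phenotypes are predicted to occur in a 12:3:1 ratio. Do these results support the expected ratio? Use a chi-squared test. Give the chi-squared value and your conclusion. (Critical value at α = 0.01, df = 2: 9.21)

The 12:3:1 ratio has 16 parts, so with N = 208 the expected counts are:
  black-hulled: 208 × 12/16 = 156
  gray-hulled: 208 × 3/16 = 39
  white-hulled: 208 × 1/16 = 13
χ² = Σ (O − E)² / E
  black-hulled: (155 − 156)² / 156 = 0.0064
  gray-hulled: (39 − 39)² / 39 = 0.0000
  white-hulled: (14 − 13)² / 13 = 0.0769
χ² = 0.0064 + 0.0000 + 0.0769 = 0.0833 ≈ 0.083
Degrees of freedom = 3 − 1 = 2; critical value at α = 0.01 is 9.21.
Since 0.083 < 9.21, we fail to reject the null hypothesis — the data are consistent with the 12:3:1 ratio.

0.083; consistent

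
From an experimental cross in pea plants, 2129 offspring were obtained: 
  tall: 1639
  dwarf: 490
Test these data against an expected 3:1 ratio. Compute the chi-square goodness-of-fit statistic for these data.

Under the 3:1 hypothesis (Σ ratio = 4, N = 2129):
  tall: 2129 × 3/4 = 1596.75
  dwarf: 2129 × 1/4 = 532.25
χ² = Σ (O − E)² / E
  tall: (1639 − 1596.75)² / 1596.75 = 1.1179
  dwarf: (490 − 532.25)² / 532.25 = 3.3538
χ² = 1.1179 + 3.3538 = 4.4717 ≈ 4.472

4.472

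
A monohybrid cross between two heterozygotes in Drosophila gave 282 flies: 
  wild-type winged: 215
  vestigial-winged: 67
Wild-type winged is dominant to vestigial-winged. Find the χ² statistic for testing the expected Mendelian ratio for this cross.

0.232

For a monohybrid cross between heterozygotes with complete dominance, the expected phenotypic ratio is 3:1.
Expected counts for N = 282 under a 3:1 ratio (total parts = 4):
  wild-type winged: 282 × 3/4 = 211.5
  vestigial-winged: 282 × 1/4 = 70.5
χ² = Σ (O − E)² / E
  wild-type winged: (215 − 211.5)² / 211.5 = 0.0579
  vestigial-winged: (67 − 70.5)² / 70.5 = 0.1738
χ² = 0.0579 + 0.1738 = 0.2317 ≈ 0.232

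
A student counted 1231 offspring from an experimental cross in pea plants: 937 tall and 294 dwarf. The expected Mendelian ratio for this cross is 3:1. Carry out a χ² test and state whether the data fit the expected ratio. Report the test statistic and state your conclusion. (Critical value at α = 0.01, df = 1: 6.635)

0.819; consistent

Expected counts for N = 1231 under a 3:1 ratio (total parts = 4):
  tall: 1231 × 3/4 = 923.25
  dwarf: 1231 × 1/4 = 307.75
χ² = Σ (O − E)² / E
  tall: (937 − 923.25)² / 923.25 = 0.2048
  dwarf: (294 − 307.75)² / 307.75 = 0.6143
χ² = 0.2048 + 0.6143 = 0.8191 ≈ 0.819
Degrees of freedom = 2 − 1 = 1; critical value at α = 0.01 is 6.635.
Since 0.819 < 6.635, we fail to reject the null hypothesis — the data are consistent with the 3:1 ratio.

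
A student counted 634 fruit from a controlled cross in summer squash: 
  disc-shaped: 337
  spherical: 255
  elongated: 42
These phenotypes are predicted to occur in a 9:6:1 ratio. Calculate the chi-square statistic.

Under the 9:6:1 hypothesis (Σ ratio = 16, N = 634):
  disc-shaped: 634 × 9/16 = 356.625
  spherical: 634 × 6/16 = 237.75
  elongated: 634 × 1/16 = 39.625
χ² = Σ (O − E)² / E
  disc-shaped: (337 − 356.625)² / 356.625 = 1.0800
  spherical: (255 − 237.75)² / 237.75 = 1.2516
  elongated: (42 − 39.625)² / 39.625 = 0.1424
χ² = 1.0800 + 1.2516 + 0.1424 = 2.474

2.474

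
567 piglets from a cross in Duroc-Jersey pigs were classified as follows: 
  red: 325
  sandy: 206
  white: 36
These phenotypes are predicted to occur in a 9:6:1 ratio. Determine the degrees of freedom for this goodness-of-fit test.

A goodness-of-fit test with 3 phenotype classes has df = 3 − 1 = 2.

2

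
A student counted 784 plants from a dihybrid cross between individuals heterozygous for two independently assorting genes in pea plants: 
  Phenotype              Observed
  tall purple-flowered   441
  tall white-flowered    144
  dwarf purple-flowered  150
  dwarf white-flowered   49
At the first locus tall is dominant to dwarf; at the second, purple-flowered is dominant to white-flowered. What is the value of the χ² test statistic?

A dihybrid F₂ with independent assortment and complete dominance at both loci gives a 9:3:3:1 phenotypic ratio.
The 9:3:3:1 ratio has 16 parts, so with N = 784 the expected counts are:
  tall purple-flowered: 784 × 9/16 = 441
  tall white-flowered: 784 × 3/16 = 147
  dwarf purple-flowered: 784 × 3/16 = 147
  dwarf white-flowered: 784 × 1/16 = 49
χ² = Σ (O − E)² / E
  tall purple-flowered: (441 − 441)² / 441 = 0.0000
  tall white-flowered: (144 − 147)² / 147 = 0.0612
  dwarf purple-flowered: (150 − 147)² / 147 = 0.0612
  dwarf white-flowered: (49 − 49)² / 49 = 0.0000
χ² = 0.0000 + 0.0612 + 0.0612 + 0.0000 = 0.1224 ≈ 0.122

0.122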